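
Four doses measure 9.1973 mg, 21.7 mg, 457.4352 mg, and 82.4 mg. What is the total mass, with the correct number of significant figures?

570.7 mg

9.1973 mg + 21.7 mg + 457.4352 mg + 82.4 mg = 570.7325 mg.
Addition/subtraction keeps the fewest decimal places: 9.1973 → 4 decimal places, 21.7 → 1 decimal place, 457.4352 → 4 decimal places, 82.4 → 1 decimal place; limit is 1.
Rounded to 1 decimal place: 570.7 mg.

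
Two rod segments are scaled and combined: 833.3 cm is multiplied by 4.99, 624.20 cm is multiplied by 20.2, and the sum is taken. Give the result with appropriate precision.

1.68 × 10^4 cm

833.3 × 4.99 = 4158.167 → 4.16 × 10^3 cm (3 s.f., last digit at the 10^1 place).
624.20 × 20.2 = 12608.84 → 1.26 × 10^4 cm (3 s.f., last digit at the 10^2 place).
Sum: 16767.007 cm; keep the coarser place, 10^2.
Result: 1.68 × 10^4 cm.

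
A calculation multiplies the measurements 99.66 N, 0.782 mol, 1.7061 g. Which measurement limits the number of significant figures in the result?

99.66 N → 4 s.f.; 0.782 mol → 3 s.f.; 1.7061 g → 5 s.f.
The fewest is 3 significant figures, from 0.782 mol.

0.782 mol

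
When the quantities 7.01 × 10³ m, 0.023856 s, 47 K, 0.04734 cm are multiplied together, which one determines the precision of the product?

47 K

7.01 × 10³ m → 3 s.f.; 0.023856 s → 5 s.f.; 47 K → 2 s.f.; 0.04734 cm → 4 s.f.
The fewest is 2 significant figures, from 47 K.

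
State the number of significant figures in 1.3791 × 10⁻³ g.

5

1.3791 × 10⁻³: in scientific notation every digit of the coefficient is significant.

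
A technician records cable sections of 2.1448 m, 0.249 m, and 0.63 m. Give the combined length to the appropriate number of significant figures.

3.02 m

2.1448 m + 0.249 m + 0.63 m = 3.0238 m.
Addition/subtraction keeps the fewest decimal places: 2.1448 → 4 decimal places, 0.249 → 3 decimal places, 0.63 → 2 decimal places; limit is 2.
Rounded to 2 decimal places: 3.02 m.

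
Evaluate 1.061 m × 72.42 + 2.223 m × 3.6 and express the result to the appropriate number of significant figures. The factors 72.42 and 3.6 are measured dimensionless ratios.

84.8 m

1.061 × 72.42 = 76.83762 → 76.84 m (4 s.f., last digit at the 10^-2 place).
2.223 × 3.6 = 8.0028 → 8.0 m (2 s.f., last digit at the 10^-1 place).
Sum: 84.84042 m; keep the coarser place, 10^-1.
Result: 84.8 m.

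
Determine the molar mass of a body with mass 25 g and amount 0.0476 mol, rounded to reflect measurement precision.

5.3 × 10^2 g/mol

molar mass = 25 g ÷ 0.0476 mol = 525.210084034… g/mol.
25 has 2 significant figures; 0.0476 has 3.
Division/multiplication keeps the fewest: 2 significant figures.
Rounded: 5.3 × 10^2 g/mol.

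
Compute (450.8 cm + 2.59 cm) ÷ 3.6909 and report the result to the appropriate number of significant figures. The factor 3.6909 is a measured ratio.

450.8 cm + 2.59 cm = 453.39 cm; the sum is limited to 1 decimal place (4 s.f.).
Carrying full precision, 453.39 ÷ 3.6909 = 122.839957734… cm; 3.6909 has 5 s.f., so the result keeps min(4, 5) = 4 s.f.
Rounded to 4 significant figures: 122.8 cm.

122.8 cm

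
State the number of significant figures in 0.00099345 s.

0.00099345: leading zeros are not significant.

5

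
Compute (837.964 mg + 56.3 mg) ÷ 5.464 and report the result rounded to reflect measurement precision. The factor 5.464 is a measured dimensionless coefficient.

163.7 mg

837.964 mg + 56.3 mg = 894.264 mg; the sum is limited to 1 decimal place (4 s.f.).
Carrying full precision, 894.264 ÷ 5.464 = 163.664714495… mg; 5.464 has 4 s.f., so the result keeps min(4, 4) = 4 s.f.
Rounded to 4 significant figures: 163.7 mg.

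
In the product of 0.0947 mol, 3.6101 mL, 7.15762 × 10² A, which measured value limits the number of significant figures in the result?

0.0947 mol

0.0947 mol → 3 s.f.; 3.6101 mL → 5 s.f.; 7.15762 × 10² A → 6 s.f.
The fewest is 3 significant figures, from 0.0947 mol.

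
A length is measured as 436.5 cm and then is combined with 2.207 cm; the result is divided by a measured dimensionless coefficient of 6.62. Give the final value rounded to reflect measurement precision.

436.5 cm + 2.207 cm = 438.707 cm; the sum is limited to 1 decimal place (4 s.f.).
Carrying full precision, 438.707 ÷ 6.62 = 66.269939577… cm; 6.62 has 3 s.f., so the result keeps min(4, 3) = 3 s.f.
Rounded to 3 significant figures: 66.3 cm.

66.3 cm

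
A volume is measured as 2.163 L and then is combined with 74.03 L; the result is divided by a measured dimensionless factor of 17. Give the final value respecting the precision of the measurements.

4.5 L

2.163 L + 74.03 L = 76.193 L; the sum is limited to 2 decimal places (4 s.f.).
Carrying full precision, 76.193 ÷ 17 = 4.48194117647… L; 17 has 2 s.f., so the result keeps min(4, 2) = 2 s.f.
Rounded to 2 significant figures: 4.5 L.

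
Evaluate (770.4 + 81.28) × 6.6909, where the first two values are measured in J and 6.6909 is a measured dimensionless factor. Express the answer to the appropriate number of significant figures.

5699 J

770.4 J + 81.28 J = 851.68 J; the sum is limited to 1 decimal place (4 s.f.).
Carrying full precision, 851.68 × 6.6909 = 5698.505712 J; 6.6909 has 5 s.f., so the result keeps min(4, 5) = 4 s.f.
Rounded to 4 significant figures: 5699 J.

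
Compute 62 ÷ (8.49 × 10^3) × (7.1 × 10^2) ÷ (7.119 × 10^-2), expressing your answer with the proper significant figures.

62 ÷ (8.49 × 10^3) × (7.1 × 10^2) ÷ (7.119 × 10^-2) = 72.8321876575…
Multiplication/division keeps the fewest significant figures: 62 → 2 s.f., 8.49 × 10^3 → 3 s.f., 7.1 × 10^2 → 2 s.f., 7.119 × 10^-2 → 4 s.f.; limit is 2.
Rounded to 2 significant figures: 73.

73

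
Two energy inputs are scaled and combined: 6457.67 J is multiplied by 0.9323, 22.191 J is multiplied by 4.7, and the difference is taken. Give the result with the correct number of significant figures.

5.92 × 10³ J

6457.67 × 0.9323 = 6020.485741 → 6.020 × 10³ J (4 s.f., last digit at the 10^0 place).
22.191 × 4.7 = 104.2977 → 1.0 × 10² J (2 s.f., last digit at the 10^1 place).
Difference: 5916.188041 J; keep the coarser place, 10^1.
Result: 5.92 × 10³ J.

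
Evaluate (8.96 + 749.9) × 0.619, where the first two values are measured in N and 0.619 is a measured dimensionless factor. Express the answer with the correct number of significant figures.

8.96 N + 749.9 N = 758.86 N; the sum is limited to 1 decimal place (4 s.f.).
Carrying full precision, 758.86 × 0.619 = 469.73434 N; 0.619 has 3 s.f., so the result keeps min(4, 3) = 3 s.f.
Rounded to 3 significant figures: 470. N.

470. N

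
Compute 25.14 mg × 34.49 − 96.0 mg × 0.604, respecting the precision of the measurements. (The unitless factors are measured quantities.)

809.1 mg

25.14 × 34.49 = 867.0786 → 8.671 × 10² mg (4 s.f., last digit at the 10^-1 place).
96.0 × 0.604 = 57.984 → 58.0 mg (3 s.f., last digit at the 10^-1 place).
Difference: 809.0946 mg; keep the coarser place, 10^-1.
Result: 809.1 mg.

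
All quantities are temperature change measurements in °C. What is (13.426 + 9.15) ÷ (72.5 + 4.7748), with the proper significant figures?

13.426 + 9.15 = 22.576, limited to 2 d.p. → 4 s.f.; 72.5 + 4.7748 = 77.2748, limited to 1 d.p. → 3 s.f.
Carrying full precision, 22.576 ÷ 77.2748 = 0.292152163448…; keep min(4, 3) = 3 s.f.
Rounded to 3 significant figures: 0.292.

0.292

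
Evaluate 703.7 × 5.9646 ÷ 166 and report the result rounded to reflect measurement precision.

703.7 × 5.9646 ÷ 166 = 25.2848736145…
Multiplication/division keeps the fewest significant figures: 703.7 → 4 s.f., 5.9646 → 5 s.f., 166 → 3 s.f.; limit is 3.
Rounded to 3 significant figures: 25.3.

25.3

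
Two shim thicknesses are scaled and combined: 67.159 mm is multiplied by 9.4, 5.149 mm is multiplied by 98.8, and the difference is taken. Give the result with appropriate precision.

1.2 × 10² mm

67.159 × 9.4 = 631.2946 → 6.3 × 10² mm (2 s.f., last digit at the 10^1 place).
5.149 × 98.8 = 508.7212 → 509 mm (3 s.f., last digit at the 10^0 place).
Difference: 122.5734 mm; keep the coarser place, 10^1.
Result: 1.2 × 10² mm.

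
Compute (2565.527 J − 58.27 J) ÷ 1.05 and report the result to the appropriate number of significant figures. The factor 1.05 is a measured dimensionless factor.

2.39 × 10³ J

2565.527 J − 58.27 J = 2507.257 J; the difference is limited to 2 decimal places (6 s.f.).
Carrying full precision, 2507.257 ÷ 1.05 = 2387.86380952… J; 1.05 has 3 s.f., so the result keeps min(6, 3) = 3 s.f.
Rounded to 3 significant figures: 2.39 × 10³ J.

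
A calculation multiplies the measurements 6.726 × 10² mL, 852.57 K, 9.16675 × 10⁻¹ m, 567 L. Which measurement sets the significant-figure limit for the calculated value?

6.726 × 10² mL → 4 s.f.; 852.57 K → 5 s.f.; 9.16675 × 10⁻¹ m → 6 s.f.; 567 L → 3 s.f.
The fewest is 3 significant figures, from 567 L.

567 L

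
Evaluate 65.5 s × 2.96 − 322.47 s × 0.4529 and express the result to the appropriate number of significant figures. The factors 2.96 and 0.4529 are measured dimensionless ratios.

48 s

65.5 × 2.96 = 193.88 → 194 s (3 s.f., last digit at the 10^0 place).
322.47 × 0.4529 = 146.046663 → 146.0 s (4 s.f., last digit at the 10^-1 place).
Difference: 47.833337 s; keep the coarser place, 10^0.
Result: 48 s.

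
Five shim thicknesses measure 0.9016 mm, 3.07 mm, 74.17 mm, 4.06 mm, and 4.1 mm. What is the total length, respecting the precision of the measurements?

0.9016 mm + 3.07 mm + 74.17 mm + 4.06 mm + 4.1 mm = 86.3016 mm.
Addition/subtraction keeps the fewest decimal places: 0.9016 → 4 decimal places, 3.07 → 2 decimal places, 74.17 → 2 decimal places, 4.06 → 2 decimal places, 4.1 → 1 decimal place; limit is 1.
Rounded to 1 decimal place: 86.3 mm.

86.3 mm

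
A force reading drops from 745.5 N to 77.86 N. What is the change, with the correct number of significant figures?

667.6 N

745.5 N − 77.86 N = 667.64 N.
Addition/subtraction keeps the fewest decimal places: 745.5 → 1 decimal place, 77.86 → 2 decimal places; limit is 1.
Rounded to 1 decimal place: 667.6 N.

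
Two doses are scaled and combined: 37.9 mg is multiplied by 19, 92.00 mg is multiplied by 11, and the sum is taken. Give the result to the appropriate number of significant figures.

37.9 × 19 = 720.1 → 7.2 × 10² mg (2 s.f., last digit at the 10^1 place).
92.00 × 11 = 1012 → 1.0 × 10³ mg (2 s.f., last digit at the 10^2 place).
Sum: 1732.1 mg; keep the coarser place, 10^2.
Result: 1.7 × 10³ mg.

1.7 × 10³ mg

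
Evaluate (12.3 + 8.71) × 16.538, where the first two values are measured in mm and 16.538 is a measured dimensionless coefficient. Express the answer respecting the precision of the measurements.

12.3 mm + 8.71 mm = 21.01 mm; the sum is limited to 1 decimal place (3 s.f.).
Carrying full precision, 21.01 × 16.538 = 347.46338 mm; 16.538 has 5 s.f., so the result keeps min(3, 5) = 3 s.f.
Rounded to 3 significant figures: 3.47 × 10² mm.

3.47 × 10² mm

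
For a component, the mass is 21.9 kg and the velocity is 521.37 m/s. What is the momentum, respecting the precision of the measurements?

momentum = 21.9 kg × 521.37 m/s = 11418.003 kg·m/s.
21.9 has 3 significant figures; 521.37 has 5.
Division/multiplication keeps the fewest: 3 significant figures.
Rounded: 1.14 × 10⁴ kg·m/s.

1.14 × 10⁴ kg·m/s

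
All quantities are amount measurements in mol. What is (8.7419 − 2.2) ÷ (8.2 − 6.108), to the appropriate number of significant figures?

3.1

8.7419 − 2.2 = 6.5419, limited to 1 d.p. → 2 s.f.; 8.2 − 6.108 = 2.092, limited to 1 d.p. → 2 s.f.
Carrying full precision, 6.5419 ÷ 2.092 = 3.12710325048…; keep min(2, 2) = 2 s.f.
Rounded to 2 significant figures: 3.1.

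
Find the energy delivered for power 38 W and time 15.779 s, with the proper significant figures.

6.0 × 10² J

energy delivered = 38 W × 15.779 s = 599.602 J.
38 has 2 significant figures; 15.779 has 5.
Division/multiplication keeps the fewest: 2 significant figures.
Rounded: 6.0 × 10² J.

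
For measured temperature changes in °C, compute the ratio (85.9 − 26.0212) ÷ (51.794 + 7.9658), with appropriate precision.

85.9 − 26.0212 = 59.8788, limited to 1 d.p. → 3 s.f.; 51.794 + 7.9658 = 59.7598, limited to 3 d.p. → 5 s.f.
Carrying full precision, 59.8788 ÷ 59.7598 = 1.00199130519…; keep min(3, 5) = 3 s.f.
Rounded to 3 significant figures: 1.00.

1.00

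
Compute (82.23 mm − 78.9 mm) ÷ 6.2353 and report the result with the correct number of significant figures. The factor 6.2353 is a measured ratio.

5.3 × 10^-1 mm

82.23 mm − 78.9 mm = 3.33 mm; the difference is limited to 1 decimal place (2 s.f.).
Carrying full precision, 3.33 ÷ 6.2353 = 0.534056099947… mm; 6.2353 has 5 s.f., so the result keeps min(2, 5) = 2 s.f.
Rounded to 2 significant figures: 5.3 × 10^-1 mm.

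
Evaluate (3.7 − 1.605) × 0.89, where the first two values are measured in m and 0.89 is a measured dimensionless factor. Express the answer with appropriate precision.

3.7 m − 1.605 m = 2.095 m; the difference is limited to 1 decimal place (2 s.f.).
Carrying full precision, 2.095 × 0.89 = 1.86455 m; 0.89 has 2 s.f., so the result keeps min(2, 2) = 2 s.f.
Rounded to 2 significant figures: 1.9 m.

1.9 m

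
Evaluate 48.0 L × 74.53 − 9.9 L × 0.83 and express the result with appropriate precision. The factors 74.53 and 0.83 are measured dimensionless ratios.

3.57 × 10³ L

48.0 × 74.53 = 3577.44 → 3.58 × 10³ L (3 s.f., last digit at the 10^1 place).
9.9 × 0.83 = 8.217 → 8.2 L (2 s.f., last digit at the 10^-1 place).
Difference: 3569.223 L; keep the coarser place, 10^1.
Result: 3.57 × 10³ L.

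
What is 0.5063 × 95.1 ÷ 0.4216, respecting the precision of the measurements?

114

0.5063 × 95.1 ÷ 0.4216 = 114.205716319…
Multiplication/division keeps the fewest significant figures: 0.5063 → 4 s.f., 95.1 → 3 s.f., 0.4216 → 4 s.f.; limit is 3.
Rounded to 3 significant figures: 114.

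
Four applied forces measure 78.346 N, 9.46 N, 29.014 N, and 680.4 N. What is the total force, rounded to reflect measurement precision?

78.346 N + 9.46 N + 29.014 N + 680.4 N = 797.220 N.
Addition/subtraction keeps the fewest decimal places: 78.346 → 3 decimal places, 9.46 → 2 decimal places, 29.014 → 3 decimal places, 680.4 → 1 decimal place; limit is 1.
Rounded to 1 decimal place: 797.2 N.

797.2 N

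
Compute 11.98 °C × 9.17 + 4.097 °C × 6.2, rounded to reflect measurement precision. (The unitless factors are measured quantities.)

135 °C

11.98 × 9.17 = 109.8566 → 1.10 × 10² °C (3 s.f., last digit at the 10^0 place).
4.097 × 6.2 = 25.4014 → 25 °C (2 s.f., last digit at the 10^0 place).
Sum: 135.258 °C; keep the coarser place, 10^0.
Result: 135 °C.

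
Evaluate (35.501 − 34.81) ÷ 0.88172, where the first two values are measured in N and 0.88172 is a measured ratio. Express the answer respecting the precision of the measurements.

35.501 N − 34.81 N = 0.691 N; the difference is limited to 2 decimal places (2 s.f.).
Carrying full precision, 0.691 ÷ 0.88172 = 0.783695504242… N; 0.88172 has 5 s.f., so the result keeps min(2, 5) = 2 s.f.
Rounded to 2 significant figures: 0.78 N.

0.78 N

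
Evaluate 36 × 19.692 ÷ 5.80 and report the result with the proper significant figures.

1.2 × 10²

36 × 19.692 ÷ 5.80 = 122.226206897…
Multiplication/division keeps the fewest significant figures: 36 → 2 s.f., 19.692 → 5 s.f., 5.80 → 3 s.f.; limit is 2.
Rounded to 2 significant figures: 1.2 × 10².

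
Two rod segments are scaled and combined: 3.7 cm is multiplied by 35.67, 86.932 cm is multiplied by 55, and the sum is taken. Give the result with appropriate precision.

3.7 × 35.67 = 131.979 → 1.3 × 10² cm (2 s.f., last digit at the 10^1 place).
86.932 × 55 = 4781.26 → 4.8 × 10³ cm (2 s.f., last digit at the 10^2 place).
Sum: 4913.239 cm; keep the coarser place, 10^2.
Result: 4.9 × 10³ cm.

4.9 × 10³ cm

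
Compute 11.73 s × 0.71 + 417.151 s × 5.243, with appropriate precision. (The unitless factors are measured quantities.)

2195 s

11.73 × 0.71 = 8.3283 → 8.3 s (2 s.f., last digit at the 10^-1 place).
417.151 × 5.243 = 2187.122693 → 2187 s (4 s.f., last digit at the 10^0 place).
Sum: 2195.450993 s; keep the coarser place, 10^0.
Result: 2195 s.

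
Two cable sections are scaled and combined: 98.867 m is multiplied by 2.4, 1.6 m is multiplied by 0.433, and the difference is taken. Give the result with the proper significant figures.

2.4 × 10^2 m

98.867 × 2.4 = 237.2808 → 2.4 × 10^2 m (2 s.f., last digit at the 10^1 place).
1.6 × 0.433 = 0.6928 → 0.69 m (2 s.f., last digit at the 10^-2 place).
Difference: 236.588 m; keep the coarser place, 10^1.
Result: 2.4 × 10^2 m.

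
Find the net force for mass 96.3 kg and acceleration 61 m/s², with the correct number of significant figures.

5.9 × 10^3 N

net force = 96.3 kg × 61 m/s² = 5874.3 N.
96.3 has 3 significant figures; 61 has 2.
Division/multiplication keeps the fewest: 2 significant figures.
Rounded: 5.9 × 10^3 N.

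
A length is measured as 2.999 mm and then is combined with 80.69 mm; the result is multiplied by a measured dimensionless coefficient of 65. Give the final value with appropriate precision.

5.4 × 10^3 mm

2.999 mm + 80.69 mm = 83.689 mm; the sum is limited to 2 decimal places (4 s.f.).
Carrying full precision, 83.689 × 65 = 5439.785 mm; 65 has 2 s.f., so the result keeps min(4, 2) = 2 s.f.
Rounded to 2 significant figures: 5.4 × 10^3 mm.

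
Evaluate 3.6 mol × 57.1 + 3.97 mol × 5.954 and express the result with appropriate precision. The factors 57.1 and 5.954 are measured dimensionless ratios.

2.3 × 10² mol

3.6 × 57.1 = 205.56 → 2.1 × 10² mol (2 s.f., last digit at the 10^1 place).
3.97 × 5.954 = 23.63738 → 23.6 mol (3 s.f., last digit at the 10^-1 place).
Sum: 229.19738 mol; keep the coarser place, 10^1.
Result: 2.3 × 10² mol.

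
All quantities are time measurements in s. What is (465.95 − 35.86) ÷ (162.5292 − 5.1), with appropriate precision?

465.95 − 35.86 = 430.09, limited to 2 d.p. → 5 s.f.; 162.5292 − 5.1 = 157.4292, limited to 1 d.p. → 4 s.f.
Carrying full precision, 430.09 ÷ 157.4292 = 2.73195823901…; keep min(5, 4) = 4 s.f.
Rounded to 4 significant figures: 2.732.

2.732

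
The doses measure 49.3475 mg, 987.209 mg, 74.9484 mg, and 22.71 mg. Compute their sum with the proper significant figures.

49.3475 mg + 987.209 mg + 74.9484 mg + 22.71 mg = 1134.2149 mg.
Addition/subtraction keeps the fewest decimal places: 49.3475 → 4 decimal places, 987.209 → 3 decimal places, 74.9484 → 4 decimal places, 22.71 → 2 decimal places; limit is 2.
Rounded to 2 decimal places: 1134.21 mg.

1134.21 mg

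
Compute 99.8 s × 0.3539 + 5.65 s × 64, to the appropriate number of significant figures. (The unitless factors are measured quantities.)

4.0 × 10² s

99.8 × 0.3539 = 35.31922 → 35.3 s (3 s.f., last digit at the 10^-1 place).
5.65 × 64 = 361.6 → 3.6 × 10² s (2 s.f., last digit at the 10^1 place).
Sum: 396.91922 s; keep the coarser place, 10^1.
Result: 4.0 × 10² s.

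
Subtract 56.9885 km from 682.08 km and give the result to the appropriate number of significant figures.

625.09 km

682.08 km − 56.9885 km = 625.0915 km.
Addition/subtraction keeps the fewest decimal places: 682.08 → 2 decimal places, 56.9885 → 4 decimal places; limit is 2.
Rounded to 2 decimal places: 625.09 km.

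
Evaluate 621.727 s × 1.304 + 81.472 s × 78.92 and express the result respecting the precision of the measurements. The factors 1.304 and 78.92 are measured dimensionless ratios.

621.727 × 1.304 = 810.732008 → 810.7 s (4 s.f., last digit at the 10^-1 place).
81.472 × 78.92 = 6429.77024 → 6.430 × 10^3 s (4 s.f., last digit at the 10^0 place).
Sum: 7240.502248 s; keep the coarser place, 10^0.
Result: 7241 s.

7241 s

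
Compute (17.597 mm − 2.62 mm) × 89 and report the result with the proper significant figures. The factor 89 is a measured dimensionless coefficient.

1.3 × 10^3 mm

17.597 mm − 2.62 mm = 14.977 mm; the difference is limited to 2 decimal places (4 s.f.).
Carrying full precision, 14.977 × 89 = 1332.953 mm; 89 has 2 s.f., so the result keeps min(4, 2) = 2 s.f.
Rounded to 2 significant figures: 1.3 × 10^3 mm.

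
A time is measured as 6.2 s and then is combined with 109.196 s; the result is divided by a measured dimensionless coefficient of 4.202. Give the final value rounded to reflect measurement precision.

6.2 s + 109.196 s = 115.396 s; the sum is limited to 1 decimal place (4 s.f.).
Carrying full precision, 115.396 ÷ 4.202 = 27.4621608758… s; 4.202 has 4 s.f., so the result keeps min(4, 4) = 4 s.f.
Rounded to 4 significant figures: 27.46 s.

27.46 s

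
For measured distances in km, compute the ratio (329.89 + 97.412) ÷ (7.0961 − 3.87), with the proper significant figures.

132

329.89 + 97.412 = 427.302, limited to 2 d.p. → 5 s.f.; 7.0961 − 3.87 = 3.2261, limited to 2 d.p. → 3 s.f.
Carrying full precision, 427.302 ÷ 3.2261 = 132.451566907…; keep min(5, 3) = 3 s.f.
Rounded to 3 significant figures: 132.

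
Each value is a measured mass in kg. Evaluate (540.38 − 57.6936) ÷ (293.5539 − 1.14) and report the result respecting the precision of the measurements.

540.38 − 57.6936 = 482.6864, limited to 2 d.p. → 5 s.f.; 293.5539 − 1.14 = 292.4139, limited to 2 d.p. → 5 s.f.
Carrying full precision, 482.6864 ÷ 292.4139 = 1.65069581166…; keep min(5, 5) = 5 s.f.
Rounded to 5 significant figures: 1.6507.

1.6507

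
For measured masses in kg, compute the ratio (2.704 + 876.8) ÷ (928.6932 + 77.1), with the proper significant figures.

2.704 + 876.8 = 879.504, limited to 1 d.p. → 4 s.f.; 928.6932 + 77.1 = 1005.7932, limited to 1 d.p. → 5 s.f.
Carrying full precision, 879.504 ÷ 1005.7932 = 0.874438204593…; keep min(4, 5) = 4 s.f.
Rounded to 4 significant figures: 0.8744.

0.8744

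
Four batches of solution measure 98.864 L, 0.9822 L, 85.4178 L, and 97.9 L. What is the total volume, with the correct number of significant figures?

98.864 L + 0.9822 L + 85.4178 L + 97.9 L = 283.1640 L.
Addition/subtraction keeps the fewest decimal places: 98.864 → 3 decimal places, 0.9822 → 4 decimal places, 85.4178 → 4 decimal places, 97.9 → 1 decimal place; limit is 1.
Rounded to 1 decimal place: 283.2 L.

283.2 L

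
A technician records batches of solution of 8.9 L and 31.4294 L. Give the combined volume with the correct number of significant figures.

8.9 L + 31.4294 L = 40.3294 L.
Addition/subtraction keeps the fewest decimal places: 8.9 → 1 decimal place, 31.4294 → 4 decimal places; limit is 1.
Rounded to 1 decimal place: 40.3 L.

40.3 L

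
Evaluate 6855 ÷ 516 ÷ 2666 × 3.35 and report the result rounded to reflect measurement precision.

6855 ÷ 516 ÷ 2666 × 3.35 = 0.0166933085015…
Multiplication/division keeps the fewest significant figures: 6855 → 4 s.f., 516 → 3 s.f., 2666 → 4 s.f., 3.35 → 3 s.f.; limit is 3.
Rounded to 3 significant figures: 0.0167.

0.0167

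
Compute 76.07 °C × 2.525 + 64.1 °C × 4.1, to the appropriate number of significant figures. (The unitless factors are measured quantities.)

76.07 × 2.525 = 192.07675 → 192.1 °C (4 s.f., last digit at the 10^-1 place).
64.1 × 4.1 = 262.81 → 2.6 × 10² °C (2 s.f., last digit at the 10^1 place).
Sum: 454.88675 °C; keep the coarser place, 10^1.
Result: 4.5 × 10² °C.

4.5 × 10² °C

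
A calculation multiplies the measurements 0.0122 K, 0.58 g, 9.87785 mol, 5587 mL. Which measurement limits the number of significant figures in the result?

0.58 g

0.0122 K → 3 s.f.; 0.58 g → 2 s.f.; 9.87785 mol → 6 s.f.; 5587 mL → 4 s.f.
The fewest is 2 significant figures, from 0.58 g.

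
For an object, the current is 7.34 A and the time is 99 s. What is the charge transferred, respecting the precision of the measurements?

charge transferred = 7.34 A × 99 s = 726.66 C.
7.34 has 3 significant figures; 99 has 2.
Division/multiplication keeps the fewest: 2 significant figures.
Rounded: 7.3 × 10^2 C.

7.3 × 10^2 C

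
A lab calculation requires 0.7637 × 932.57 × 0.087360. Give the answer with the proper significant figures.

62.22

0.7637 × 932.57 × 0.087360 = 62.2181160182…
Multiplication/division keeps the fewest significant figures: 0.7637 → 4 s.f., 932.57 → 5 s.f., 0.087360 → 5 s.f.; limit is 4.
Rounded to 4 significant figures: 62.22.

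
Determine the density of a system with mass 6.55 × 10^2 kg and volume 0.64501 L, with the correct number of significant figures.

1.02 × 10^3 kg/L

density = 6.55 × 10^2 kg ÷ 0.64501 L = 1015.48813197… kg/L.
6.55 × 10^2 has 3 significant figures; 0.64501 has 5.
Division/multiplication keeps the fewest: 3 significant figures.
Rounded: 1.02 × 10^3 kg/L.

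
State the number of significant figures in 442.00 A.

442.00: trailing zeros after a decimal point are significant.

5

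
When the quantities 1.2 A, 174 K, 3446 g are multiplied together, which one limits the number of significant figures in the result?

1.2 A → 2 s.f.; 174 K → 3 s.f.; 3446 g → 4 s.f.
The fewest is 2 significant figures, from 1.2 A.

1.2 A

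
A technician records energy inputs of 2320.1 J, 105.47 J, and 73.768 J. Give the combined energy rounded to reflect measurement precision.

2320.1 J + 105.47 J + 73.768 J = 2499.338 J.
Addition/subtraction keeps the fewest decimal places: 2320.1 → 1 decimal place, 105.47 → 2 decimal places, 73.768 → 3 decimal places; limit is 1.
Rounded to 1 decimal place: 2499.3 J.

2499.3 J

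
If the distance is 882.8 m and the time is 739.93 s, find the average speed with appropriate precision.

average speed = 882.8 m ÷ 739.93 s = 1.19308583244… m/s.
882.8 has 4 significant figures; 739.93 has 5.
Division/multiplication keeps the fewest: 4 significant figures.
Rounded: 1.193 m/s.

1.193 m/s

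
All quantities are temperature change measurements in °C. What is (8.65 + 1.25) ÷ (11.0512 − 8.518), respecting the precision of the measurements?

3.91

8.65 + 1.25 = 9.90, limited to 2 d.p. → 3 s.f.; 11.0512 − 8.518 = 2.5332, limited to 3 d.p. → 4 s.f.
Carrying full precision, 9.90 ÷ 2.5332 = 3.90810042634…; keep min(3, 4) = 3 s.f.
Rounded to 3 significant figures: 3.91.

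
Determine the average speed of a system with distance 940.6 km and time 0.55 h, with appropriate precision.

1.7 × 10³ km/h

average speed = 940.6 km ÷ 0.55 h = 1710.18181818… km/h.
940.6 has 4 significant figures; 0.55 has 2.
Division/multiplication keeps the fewest: 2 significant figures.
Rounded: 1.7 × 10³ km/h.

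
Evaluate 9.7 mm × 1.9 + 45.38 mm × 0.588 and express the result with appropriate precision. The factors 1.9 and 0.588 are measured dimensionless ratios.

45 mm

9.7 × 1.9 = 18.43 → 18 mm (2 s.f., last digit at the 10^0 place).
45.38 × 0.588 = 26.68344 → 26.7 mm (3 s.f., last digit at the 10^-1 place).
Sum: 45.11344 mm; keep the coarser place, 10^0.
Result: 45 mm.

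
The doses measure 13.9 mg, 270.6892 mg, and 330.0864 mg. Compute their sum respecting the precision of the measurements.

6.147 × 10² mg

13.9 mg + 270.6892 mg + 330.0864 mg = 614.6756 mg.
Addition/subtraction keeps the fewest decimal places: 13.9 → 1 decimal place, 270.6892 → 4 decimal places, 330.0864 → 4 decimal places; limit is 1.
Rounded to 1 decimal place: 6.147 × 10² mg.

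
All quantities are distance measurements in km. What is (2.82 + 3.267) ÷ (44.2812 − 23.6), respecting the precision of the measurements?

2.82 + 3.267 = 6.087, limited to 2 d.p. → 3 s.f.; 44.2812 − 23.6 = 20.6812, limited to 1 d.p. → 3 s.f.
Carrying full precision, 6.087 ÷ 20.6812 = 0.294325280931…; keep min(3, 3) = 3 s.f.
Rounded to 3 significant figures: 0.294.

0.294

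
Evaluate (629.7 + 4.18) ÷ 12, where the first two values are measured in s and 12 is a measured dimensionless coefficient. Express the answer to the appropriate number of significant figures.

629.7 s + 4.18 s = 633.88 s; the sum is limited to 1 decimal place (4 s.f.).
Carrying full precision, 633.88 ÷ 12 = 52.8233333333… s; 12 has 2 s.f., so the result keeps min(4, 2) = 2 s.f.
Rounded to 2 significant figures: 53 s.

53 s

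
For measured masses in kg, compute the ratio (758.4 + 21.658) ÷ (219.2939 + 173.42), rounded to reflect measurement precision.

758.4 + 21.658 = 780.058, limited to 1 d.p. → 4 s.f.; 219.2939 + 173.42 = 392.7139, limited to 2 d.p. → 5 s.f.
Carrying full precision, 780.058 ÷ 392.7139 = 1.98632643255…; keep min(4, 5) = 4 s.f.
Rounded to 4 significant figures: 1.986.

1.986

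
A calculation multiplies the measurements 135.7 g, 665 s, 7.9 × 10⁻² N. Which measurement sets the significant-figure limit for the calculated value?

7.9 × 10⁻² N

135.7 g → 4 s.f.; 665 s → 3 s.f.; 7.9 × 10⁻² N → 2 s.f.
The fewest is 2 significant figures, from 7.9 × 10⁻² N.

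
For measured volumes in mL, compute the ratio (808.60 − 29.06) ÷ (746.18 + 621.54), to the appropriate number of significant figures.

0.56996

808.60 − 29.06 = 779.54, limited to 2 d.p. → 5 s.f.; 746.18 + 621.54 = 1367.72, limited to 2 d.p. → 6 s.f.
Carrying full precision, 779.54 ÷ 1367.72 = 0.569955838914…; keep min(5, 6) = 5 s.f.
Rounded to 5 significant figures: 0.56996.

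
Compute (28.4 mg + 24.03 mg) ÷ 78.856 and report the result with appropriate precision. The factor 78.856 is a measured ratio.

0.665 mg

28.4 mg + 24.03 mg = 52.43 mg; the sum is limited to 1 decimal place (3 s.f.).
Carrying full precision, 52.43 ÷ 78.856 = 0.664882824389… mg; 78.856 has 5 s.f., so the result keeps min(3, 5) = 3 s.f.
Rounded to 3 significant figures: 0.665 mg.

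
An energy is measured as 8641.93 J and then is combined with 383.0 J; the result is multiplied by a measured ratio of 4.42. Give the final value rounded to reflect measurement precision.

8641.93 J + 383.0 J = 9024.93 J; the sum is limited to 1 decimal place (5 s.f.).
Carrying full precision, 9024.93 × 4.42 = 39890.1906 J; 4.42 has 3 s.f., so the result keeps min(5, 3) = 3 s.f.
Rounded to 3 significant figures: 3.99 × 10⁴ J.

3.99 × 10⁴ J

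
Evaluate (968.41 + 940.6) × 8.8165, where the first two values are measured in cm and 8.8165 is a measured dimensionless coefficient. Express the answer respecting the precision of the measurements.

16831 cm

968.41 cm + 940.6 cm = 1909.01 cm; the sum is limited to 1 decimal place (5 s.f.).
Carrying full precision, 1909.01 × 8.8165 = 16830.786665 cm; 8.8165 has 5 s.f., so the result keeps min(5, 5) = 5 s.f.
Rounded to 5 significant figures: 16831 cm.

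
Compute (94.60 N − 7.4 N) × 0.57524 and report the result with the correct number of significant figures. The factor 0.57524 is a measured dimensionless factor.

50.2 N

94.60 N − 7.4 N = 87.20 N; the difference is limited to 1 decimal place (3 s.f.).
Carrying full precision, 87.20 × 0.57524 = 50.160928 N; 0.57524 has 5 s.f., so the result keeps min(3, 5) = 3 s.f.
Rounded to 3 significant figures: 50.2 N.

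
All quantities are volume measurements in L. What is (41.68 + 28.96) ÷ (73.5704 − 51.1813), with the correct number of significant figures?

3.155

41.68 + 28.96 = 70.64, limited to 2 d.p. → 4 s.f.; 73.5704 − 51.1813 = 22.3891, limited to 4 d.p. → 6 s.f.
Carrying full precision, 70.64 ÷ 22.3891 = 3.15510672604…; keep min(4, 6) = 4 s.f.
Rounded to 4 significant figures: 3.155.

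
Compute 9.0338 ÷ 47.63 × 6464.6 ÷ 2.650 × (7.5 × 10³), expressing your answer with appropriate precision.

3.5 × 10⁶

9.0338 ÷ 47.63 × 6464.6 ÷ 2.650 × (7.5 × 10³) = 3470139.52757…
Multiplication/division keeps the fewest significant figures: 9.0338 → 5 s.f., 47.63 → 4 s.f., 6464.6 → 5 s.f., 2.650 → 4 s.f., 7.5 × 10³ → 2 s.f.; limit is 2.
Rounded to 2 significant figures: 3.5 × 10⁶.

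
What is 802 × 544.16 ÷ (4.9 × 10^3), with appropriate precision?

89

802 × 544.16 ÷ (4.9 × 10^3) = 89.064555102…
Multiplication/division keeps the fewest significant figures: 802 → 3 s.f., 544.16 → 5 s.f., 4.9 × 10^3 → 2 s.f.; limit is 2.
Rounded to 2 significant figures: 89.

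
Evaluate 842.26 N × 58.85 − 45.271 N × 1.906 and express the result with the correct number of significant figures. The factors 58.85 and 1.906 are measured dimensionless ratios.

4.948 × 10^4 N

842.26 × 58.85 = 49567.001 → 4.957 × 10^4 N (4 s.f., last digit at the 10^1 place).
45.271 × 1.906 = 86.286526 → 86.29 N (4 s.f., last digit at the 10^-2 place).
Difference: 49480.714474 N; keep the coarser place, 10^1.
Result: 4.948 × 10^4 N.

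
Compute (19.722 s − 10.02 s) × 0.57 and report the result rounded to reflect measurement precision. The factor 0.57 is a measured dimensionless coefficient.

5.5 s

19.722 s − 10.02 s = 9.702 s; the difference is limited to 2 decimal places (3 s.f.).
Carrying full precision, 9.702 × 0.57 = 5.53014 s; 0.57 has 2 s.f., so the result keeps min(3, 2) = 2 s.f.
Rounded to 2 significant figures: 5.5 s.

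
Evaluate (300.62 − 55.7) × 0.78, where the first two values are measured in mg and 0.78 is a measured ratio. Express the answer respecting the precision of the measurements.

1.9 × 10^2 mg

300.62 mg − 55.7 mg = 244.92 mg; the difference is limited to 1 decimal place (4 s.f.).
Carrying full precision, 244.92 × 0.78 = 191.0376 mg; 0.78 has 2 s.f., so the result keeps min(4, 2) = 2 s.f.
Rounded to 2 significant figures: 1.9 × 10^2 mg.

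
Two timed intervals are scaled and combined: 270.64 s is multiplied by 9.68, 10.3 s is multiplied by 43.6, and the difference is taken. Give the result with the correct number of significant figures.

2.17 × 10^3 s

270.64 × 9.68 = 2619.7952 → 2.62 × 10^3 s (3 s.f., last digit at the 10^1 place).
10.3 × 43.6 = 449.08 → 449 s (3 s.f., last digit at the 10^0 place).
Difference: 2170.7152 s; keep the coarser place, 10^1.
Result: 2.17 × 10^3 s.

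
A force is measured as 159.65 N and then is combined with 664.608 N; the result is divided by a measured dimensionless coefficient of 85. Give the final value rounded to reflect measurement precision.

9.7 N

159.65 N + 664.608 N = 824.258 N; the sum is limited to 2 decimal places (5 s.f.).
Carrying full precision, 824.258 ÷ 85 = 9.69715294118… N; 85 has 2 s.f., so the result keeps min(5, 2) = 2 s.f.
Rounded to 2 significant figures: 9.7 N.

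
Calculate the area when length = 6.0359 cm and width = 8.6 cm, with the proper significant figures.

52 cm²

area = 6.0359 cm × 8.6 cm = 51.90874 cm².
6.0359 has 5 significant figures; 8.6 has 2.
Division/multiplication keeps the fewest: 2 significant figures.
Rounded: 52 cm².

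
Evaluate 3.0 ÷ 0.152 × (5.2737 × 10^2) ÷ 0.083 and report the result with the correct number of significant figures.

1.3 × 10^5

3.0 ÷ 0.152 × (5.2737 × 10^2) ÷ 0.083 = 125405.041218…
Multiplication/division keeps the fewest significant figures: 3.0 → 2 s.f., 0.152 → 3 s.f., 5.2737 × 10^2 → 5 s.f., 0.083 → 2 s.f.; limit is 2.
Rounded to 2 significant figures: 1.3 × 10^5.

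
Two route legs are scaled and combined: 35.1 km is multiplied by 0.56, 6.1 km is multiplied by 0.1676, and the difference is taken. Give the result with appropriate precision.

35.1 × 0.56 = 19.656 → 20. km (2 s.f., last digit at the 10^0 place).
6.1 × 0.1676 = 1.02236 → 1.0 km (2 s.f., last digit at the 10^-1 place).
Difference: 18.63364 km; keep the coarser place, 10^0.
Result: 19 km.

19 km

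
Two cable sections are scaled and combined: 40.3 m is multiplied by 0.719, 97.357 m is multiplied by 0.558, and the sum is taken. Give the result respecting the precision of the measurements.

40.3 × 0.719 = 28.9757 → 29.0 m (3 s.f., last digit at the 10^-1 place).
97.357 × 0.558 = 54.325206 → 54.3 m (3 s.f., last digit at the 10^-1 place).
Sum: 83.300906 m; keep the coarser place, 10^-1.
Result: 83.3 m.

83.3 m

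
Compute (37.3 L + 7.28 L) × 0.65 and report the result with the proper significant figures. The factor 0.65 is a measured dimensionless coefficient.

37.3 L + 7.28 L = 44.58 L; the sum is limited to 1 decimal place (3 s.f.).
Carrying full precision, 44.58 × 0.65 = 28.977 L; 0.65 has 2 s.f., so the result keeps min(3, 2) = 2 s.f.
Rounded to 2 significant figures: 29 L.

29 L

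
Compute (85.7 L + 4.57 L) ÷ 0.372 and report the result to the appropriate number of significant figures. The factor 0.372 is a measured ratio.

85.7 L + 4.57 L = 90.27 L; the sum is limited to 1 decimal place (3 s.f.).
Carrying full precision, 90.27 ÷ 0.372 = 242.661290323… L; 0.372 has 3 s.f., so the result keeps min(3, 3) = 3 s.f.
Rounded to 3 significant figures: 243 L.

243 L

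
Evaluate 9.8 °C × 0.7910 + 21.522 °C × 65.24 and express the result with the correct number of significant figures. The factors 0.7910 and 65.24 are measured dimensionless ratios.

9.8 × 0.7910 = 7.7518 → 7.8 °C (2 s.f., last digit at the 10^-1 place).
21.522 × 65.24 = 1404.09528 → 1404 °C (4 s.f., last digit at the 10^0 place).
Sum: 1411.84708 °C; keep the coarser place, 10^0.
Result: 1412 °C.

1412 °C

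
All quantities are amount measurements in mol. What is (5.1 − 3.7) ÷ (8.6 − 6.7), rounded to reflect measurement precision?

0.74

5.1 − 3.7 = 1.4, limited to 1 d.p. → 2 s.f.; 8.6 − 6.7 = 1.9, limited to 1 d.p. → 2 s.f.
Carrying full precision, 1.4 ÷ 1.9 = 0.736842105263…; keep min(2, 2) = 2 s.f.
Rounded to 2 significant figures: 0.74.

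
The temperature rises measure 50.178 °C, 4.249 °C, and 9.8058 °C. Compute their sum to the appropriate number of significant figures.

64.233 °C

50.178 °C + 4.249 °C + 9.8058 °C = 64.2328 °C.
Addition/subtraction keeps the fewest decimal places: 50.178 → 3 decimal places, 4.249 → 3 decimal places, 9.8058 → 4 decimal places; limit is 3.
Rounded to 3 decimal places: 64.233 °C.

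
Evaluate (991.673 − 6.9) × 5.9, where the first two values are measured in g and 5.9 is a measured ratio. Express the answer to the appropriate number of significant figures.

991.673 g − 6.9 g = 984.773 g; the difference is limited to 1 decimal place (4 s.f.).
Carrying full precision, 984.773 × 5.9 = 5810.1607 g; 5.9 has 2 s.f., so the result keeps min(4, 2) = 2 s.f.
Rounded to 2 significant figures: 5.8 × 10³ g.

5.8 × 10³ g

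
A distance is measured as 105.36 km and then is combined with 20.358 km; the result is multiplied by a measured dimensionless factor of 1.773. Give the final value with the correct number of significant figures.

222.9 km

105.36 km + 20.358 km = 125.718 km; the sum is limited to 2 decimal places (5 s.f.).
Carrying full precision, 125.718 × 1.773 = 222.898014 km; 1.773 has 4 s.f., so the result keeps min(5, 4) = 4 s.f.
Rounded to 4 significant figures: 222.9 km.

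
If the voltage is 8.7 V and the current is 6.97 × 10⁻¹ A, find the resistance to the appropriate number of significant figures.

12 Ω

resistance = 8.7 V ÷ 6.97 × 10⁻¹ A = 12.4820659971… Ω.
8.7 has 2 significant figures; 6.97 × 10⁻¹ has 3.
Division/multiplication keeps the fewest: 2 significant figures.
Rounded: 12 Ω.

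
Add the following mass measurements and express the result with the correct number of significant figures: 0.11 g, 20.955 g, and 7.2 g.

0.11 g + 20.955 g + 7.2 g = 28.265 g.
Addition/subtraction keeps the fewest decimal places: 0.11 → 2 decimal places, 20.955 → 3 decimal places, 7.2 → 1 decimal place; limit is 1.
Rounded to 1 decimal place: 28.3 g.

28.3 g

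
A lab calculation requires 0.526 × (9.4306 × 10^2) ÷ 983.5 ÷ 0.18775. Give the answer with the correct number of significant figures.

0.526 × (9.4306 × 10^2) ÷ 983.5 ÷ 0.18775 = 2.68640049498…
Multiplication/division keeps the fewest significant figures: 0.526 → 3 s.f., 9.4306 × 10^2 → 5 s.f., 983.5 → 4 s.f., 0.18775 → 5 s.f.; limit is 3.
Rounded to 3 significant figures: 2.69.

2.69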